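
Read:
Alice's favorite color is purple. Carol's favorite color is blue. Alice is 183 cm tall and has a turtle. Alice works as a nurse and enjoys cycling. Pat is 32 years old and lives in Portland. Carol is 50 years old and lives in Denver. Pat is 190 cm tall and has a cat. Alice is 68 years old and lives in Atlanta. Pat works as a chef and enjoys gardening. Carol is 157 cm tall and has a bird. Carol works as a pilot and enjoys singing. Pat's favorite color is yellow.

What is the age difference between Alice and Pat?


|68 - 32| = 36

36


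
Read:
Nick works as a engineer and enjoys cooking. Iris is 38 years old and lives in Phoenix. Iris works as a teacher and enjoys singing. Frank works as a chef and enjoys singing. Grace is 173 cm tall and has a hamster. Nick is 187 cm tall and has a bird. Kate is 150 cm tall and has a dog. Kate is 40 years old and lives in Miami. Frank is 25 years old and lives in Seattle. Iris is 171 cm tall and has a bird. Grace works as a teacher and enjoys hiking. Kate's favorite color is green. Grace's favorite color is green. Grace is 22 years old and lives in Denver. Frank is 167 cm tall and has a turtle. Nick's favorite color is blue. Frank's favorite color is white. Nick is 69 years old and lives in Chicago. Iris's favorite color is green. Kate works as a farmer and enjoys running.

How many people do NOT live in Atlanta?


Not in Atlanta: 5

5


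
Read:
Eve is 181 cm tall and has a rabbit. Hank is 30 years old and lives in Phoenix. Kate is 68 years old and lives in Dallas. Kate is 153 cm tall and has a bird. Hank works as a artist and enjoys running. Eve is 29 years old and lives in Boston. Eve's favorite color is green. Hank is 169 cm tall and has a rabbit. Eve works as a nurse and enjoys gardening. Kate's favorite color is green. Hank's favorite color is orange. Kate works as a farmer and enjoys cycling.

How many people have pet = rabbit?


Count: 2

2


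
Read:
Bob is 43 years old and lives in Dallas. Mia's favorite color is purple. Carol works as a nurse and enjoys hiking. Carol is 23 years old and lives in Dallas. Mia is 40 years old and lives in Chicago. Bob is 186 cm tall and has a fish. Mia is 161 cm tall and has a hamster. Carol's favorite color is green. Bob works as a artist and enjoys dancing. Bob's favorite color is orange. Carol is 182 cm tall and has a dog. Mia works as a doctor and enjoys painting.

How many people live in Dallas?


Count in Dallas: 2

2


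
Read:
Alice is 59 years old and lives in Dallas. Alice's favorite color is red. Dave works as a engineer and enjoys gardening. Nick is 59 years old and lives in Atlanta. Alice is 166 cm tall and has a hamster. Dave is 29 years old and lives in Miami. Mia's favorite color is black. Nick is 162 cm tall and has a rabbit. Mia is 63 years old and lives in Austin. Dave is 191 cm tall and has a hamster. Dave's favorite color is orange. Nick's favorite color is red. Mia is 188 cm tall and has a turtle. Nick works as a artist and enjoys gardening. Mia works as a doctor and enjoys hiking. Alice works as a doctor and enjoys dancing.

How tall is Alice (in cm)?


Alice is 166 cm tall

166


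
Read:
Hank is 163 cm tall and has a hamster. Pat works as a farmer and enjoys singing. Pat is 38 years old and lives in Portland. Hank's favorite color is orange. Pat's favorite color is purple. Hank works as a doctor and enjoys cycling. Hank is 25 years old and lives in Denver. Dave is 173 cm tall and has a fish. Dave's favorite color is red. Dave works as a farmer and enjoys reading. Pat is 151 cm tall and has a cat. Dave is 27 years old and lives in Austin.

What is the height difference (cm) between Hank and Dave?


|163 - 173| = 10

10


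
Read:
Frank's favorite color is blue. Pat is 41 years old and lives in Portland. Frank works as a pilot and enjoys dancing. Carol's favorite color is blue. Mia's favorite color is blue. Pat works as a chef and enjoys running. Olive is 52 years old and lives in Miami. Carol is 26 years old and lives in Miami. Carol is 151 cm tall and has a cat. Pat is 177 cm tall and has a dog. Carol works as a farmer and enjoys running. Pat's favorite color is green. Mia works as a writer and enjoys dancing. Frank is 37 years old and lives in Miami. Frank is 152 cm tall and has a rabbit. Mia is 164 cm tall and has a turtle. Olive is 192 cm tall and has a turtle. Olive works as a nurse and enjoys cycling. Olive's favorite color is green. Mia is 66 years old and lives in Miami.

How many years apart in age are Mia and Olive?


66 vs 52, diff = 14

14


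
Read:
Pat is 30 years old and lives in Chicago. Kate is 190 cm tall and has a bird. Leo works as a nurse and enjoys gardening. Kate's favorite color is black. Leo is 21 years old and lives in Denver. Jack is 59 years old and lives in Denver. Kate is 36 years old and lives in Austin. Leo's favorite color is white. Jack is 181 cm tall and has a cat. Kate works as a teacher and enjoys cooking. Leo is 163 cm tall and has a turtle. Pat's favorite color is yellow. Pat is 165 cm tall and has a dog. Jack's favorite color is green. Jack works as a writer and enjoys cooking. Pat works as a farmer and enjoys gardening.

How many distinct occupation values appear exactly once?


Unique occupation values: 4

4


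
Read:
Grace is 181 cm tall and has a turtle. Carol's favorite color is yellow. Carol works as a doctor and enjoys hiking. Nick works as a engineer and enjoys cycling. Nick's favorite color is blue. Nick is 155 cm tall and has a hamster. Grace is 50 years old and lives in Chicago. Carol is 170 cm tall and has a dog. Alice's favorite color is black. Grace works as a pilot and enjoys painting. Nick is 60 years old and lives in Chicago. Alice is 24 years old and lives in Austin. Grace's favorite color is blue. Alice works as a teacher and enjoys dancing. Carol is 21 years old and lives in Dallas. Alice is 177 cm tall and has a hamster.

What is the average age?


Sum=155, n=4, avg=38.75

38.75


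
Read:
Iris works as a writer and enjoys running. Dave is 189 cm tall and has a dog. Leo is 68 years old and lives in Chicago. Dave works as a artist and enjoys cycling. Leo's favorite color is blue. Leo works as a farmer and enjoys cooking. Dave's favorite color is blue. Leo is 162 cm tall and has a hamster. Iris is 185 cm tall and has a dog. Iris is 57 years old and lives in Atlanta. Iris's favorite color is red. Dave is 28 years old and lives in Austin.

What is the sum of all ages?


68+57+28 = 153

153


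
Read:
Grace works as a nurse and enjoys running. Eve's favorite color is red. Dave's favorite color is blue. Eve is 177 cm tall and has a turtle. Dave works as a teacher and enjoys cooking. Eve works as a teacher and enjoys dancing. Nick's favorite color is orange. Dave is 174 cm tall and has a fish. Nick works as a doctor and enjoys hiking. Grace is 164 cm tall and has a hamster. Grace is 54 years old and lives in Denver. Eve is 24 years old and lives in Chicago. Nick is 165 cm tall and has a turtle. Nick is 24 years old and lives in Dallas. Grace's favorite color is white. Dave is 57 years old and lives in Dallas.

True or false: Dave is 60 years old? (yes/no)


Dave is actually 57. no

no


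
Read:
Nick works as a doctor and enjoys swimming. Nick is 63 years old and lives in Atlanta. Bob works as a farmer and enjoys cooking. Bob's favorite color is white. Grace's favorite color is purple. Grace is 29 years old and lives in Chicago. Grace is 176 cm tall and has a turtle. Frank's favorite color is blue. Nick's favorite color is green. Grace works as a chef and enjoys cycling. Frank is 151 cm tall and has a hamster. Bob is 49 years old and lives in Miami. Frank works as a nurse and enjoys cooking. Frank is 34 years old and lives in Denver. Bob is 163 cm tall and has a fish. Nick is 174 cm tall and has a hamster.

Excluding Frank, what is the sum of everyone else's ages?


Sum (excluding Frank): 141

141


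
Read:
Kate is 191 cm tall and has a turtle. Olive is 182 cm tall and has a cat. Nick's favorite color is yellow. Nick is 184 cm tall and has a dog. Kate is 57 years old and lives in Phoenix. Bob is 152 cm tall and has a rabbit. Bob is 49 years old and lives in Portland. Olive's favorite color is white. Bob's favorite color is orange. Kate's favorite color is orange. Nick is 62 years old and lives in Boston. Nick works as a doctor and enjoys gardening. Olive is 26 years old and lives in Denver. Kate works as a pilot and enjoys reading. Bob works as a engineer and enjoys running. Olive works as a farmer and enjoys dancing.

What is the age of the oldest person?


Oldest: Nick at 62

62


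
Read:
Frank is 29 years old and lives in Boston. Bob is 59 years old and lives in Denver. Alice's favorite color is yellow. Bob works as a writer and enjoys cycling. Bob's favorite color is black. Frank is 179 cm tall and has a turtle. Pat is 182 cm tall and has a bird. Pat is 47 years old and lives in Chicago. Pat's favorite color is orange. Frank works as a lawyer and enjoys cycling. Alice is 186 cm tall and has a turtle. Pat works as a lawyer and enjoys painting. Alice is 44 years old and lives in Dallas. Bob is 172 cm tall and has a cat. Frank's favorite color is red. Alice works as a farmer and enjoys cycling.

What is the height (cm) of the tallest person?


Tallest: Alice at 186 cm

186


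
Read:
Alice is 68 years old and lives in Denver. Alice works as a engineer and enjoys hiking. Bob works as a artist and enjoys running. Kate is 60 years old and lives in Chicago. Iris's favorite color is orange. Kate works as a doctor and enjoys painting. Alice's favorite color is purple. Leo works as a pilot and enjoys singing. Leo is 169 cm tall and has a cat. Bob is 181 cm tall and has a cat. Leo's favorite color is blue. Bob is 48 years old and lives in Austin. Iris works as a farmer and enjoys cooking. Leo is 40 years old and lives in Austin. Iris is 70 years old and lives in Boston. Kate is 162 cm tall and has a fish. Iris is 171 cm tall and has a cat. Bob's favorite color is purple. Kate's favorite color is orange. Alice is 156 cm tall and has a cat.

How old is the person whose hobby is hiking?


Person with hobby=hiking is Alice, age 68

68


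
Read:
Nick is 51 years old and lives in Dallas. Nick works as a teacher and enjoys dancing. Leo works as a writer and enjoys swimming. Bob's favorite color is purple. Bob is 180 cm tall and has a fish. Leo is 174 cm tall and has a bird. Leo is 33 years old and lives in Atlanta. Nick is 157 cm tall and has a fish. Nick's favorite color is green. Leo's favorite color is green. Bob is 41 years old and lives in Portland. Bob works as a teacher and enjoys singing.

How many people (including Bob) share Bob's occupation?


Bob is a teacher. Count = 2

2


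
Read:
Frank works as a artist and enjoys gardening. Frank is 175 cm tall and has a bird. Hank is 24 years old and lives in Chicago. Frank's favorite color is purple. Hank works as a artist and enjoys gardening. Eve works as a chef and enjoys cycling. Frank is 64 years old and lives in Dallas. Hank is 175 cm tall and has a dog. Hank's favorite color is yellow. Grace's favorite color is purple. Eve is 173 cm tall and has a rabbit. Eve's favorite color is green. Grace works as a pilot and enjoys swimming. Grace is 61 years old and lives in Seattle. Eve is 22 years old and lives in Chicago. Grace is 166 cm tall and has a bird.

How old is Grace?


Grace is 61 years old

61


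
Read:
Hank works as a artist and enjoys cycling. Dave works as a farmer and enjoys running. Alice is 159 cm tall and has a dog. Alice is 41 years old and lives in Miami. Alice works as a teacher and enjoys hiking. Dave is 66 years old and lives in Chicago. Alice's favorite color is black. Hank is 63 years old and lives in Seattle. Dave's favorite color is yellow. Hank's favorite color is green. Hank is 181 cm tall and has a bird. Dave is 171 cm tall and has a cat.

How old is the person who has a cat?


Person with cat is Dave, age 66

66


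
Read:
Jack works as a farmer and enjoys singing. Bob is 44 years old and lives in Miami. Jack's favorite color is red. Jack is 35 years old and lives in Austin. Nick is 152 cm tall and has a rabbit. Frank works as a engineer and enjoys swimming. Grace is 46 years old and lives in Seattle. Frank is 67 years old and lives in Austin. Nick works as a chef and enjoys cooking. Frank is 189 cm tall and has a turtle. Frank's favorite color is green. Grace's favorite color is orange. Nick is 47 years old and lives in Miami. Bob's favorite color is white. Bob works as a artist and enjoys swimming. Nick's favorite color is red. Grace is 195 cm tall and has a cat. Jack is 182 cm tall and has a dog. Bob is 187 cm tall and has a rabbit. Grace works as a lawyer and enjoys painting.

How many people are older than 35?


Filter: 4

4


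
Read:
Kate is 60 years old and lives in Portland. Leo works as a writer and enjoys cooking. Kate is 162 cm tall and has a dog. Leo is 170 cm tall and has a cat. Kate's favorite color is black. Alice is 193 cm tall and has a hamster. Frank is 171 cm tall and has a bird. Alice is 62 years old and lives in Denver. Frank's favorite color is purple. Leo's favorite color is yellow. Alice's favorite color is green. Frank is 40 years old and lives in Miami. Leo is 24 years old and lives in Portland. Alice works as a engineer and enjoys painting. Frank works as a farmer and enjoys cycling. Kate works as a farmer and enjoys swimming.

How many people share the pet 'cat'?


Count: 1

1


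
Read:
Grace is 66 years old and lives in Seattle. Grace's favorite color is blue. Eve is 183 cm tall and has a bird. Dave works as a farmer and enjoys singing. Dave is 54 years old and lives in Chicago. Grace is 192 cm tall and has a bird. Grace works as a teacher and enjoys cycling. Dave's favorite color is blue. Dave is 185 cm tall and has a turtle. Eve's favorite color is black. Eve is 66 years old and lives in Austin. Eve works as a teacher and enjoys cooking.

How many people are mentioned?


People: Grace, Dave, Eve. Count = 3

3


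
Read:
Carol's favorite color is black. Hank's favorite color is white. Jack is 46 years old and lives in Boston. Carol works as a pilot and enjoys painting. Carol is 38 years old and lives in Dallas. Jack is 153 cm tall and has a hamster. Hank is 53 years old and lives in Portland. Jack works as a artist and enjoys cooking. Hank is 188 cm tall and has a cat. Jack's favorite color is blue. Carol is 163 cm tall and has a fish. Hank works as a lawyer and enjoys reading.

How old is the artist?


The artist is Jack, age 46

46


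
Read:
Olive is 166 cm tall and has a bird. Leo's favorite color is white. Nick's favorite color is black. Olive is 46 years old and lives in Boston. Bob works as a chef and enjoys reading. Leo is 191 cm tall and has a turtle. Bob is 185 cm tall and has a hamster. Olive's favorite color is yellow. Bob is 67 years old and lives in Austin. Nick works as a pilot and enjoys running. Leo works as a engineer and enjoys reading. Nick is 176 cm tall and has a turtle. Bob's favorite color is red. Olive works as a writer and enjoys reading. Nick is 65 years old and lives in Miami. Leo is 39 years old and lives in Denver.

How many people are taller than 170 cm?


Taller than 170: 3

3


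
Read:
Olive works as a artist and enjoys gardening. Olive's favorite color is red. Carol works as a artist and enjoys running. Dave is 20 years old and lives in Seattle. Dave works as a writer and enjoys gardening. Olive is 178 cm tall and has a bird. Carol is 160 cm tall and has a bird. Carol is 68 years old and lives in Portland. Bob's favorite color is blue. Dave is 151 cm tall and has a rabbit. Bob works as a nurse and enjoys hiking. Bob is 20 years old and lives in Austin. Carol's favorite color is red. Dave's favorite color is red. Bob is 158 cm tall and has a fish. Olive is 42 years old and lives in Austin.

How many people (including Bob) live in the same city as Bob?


Bob lives in Austin. Count = 2

2


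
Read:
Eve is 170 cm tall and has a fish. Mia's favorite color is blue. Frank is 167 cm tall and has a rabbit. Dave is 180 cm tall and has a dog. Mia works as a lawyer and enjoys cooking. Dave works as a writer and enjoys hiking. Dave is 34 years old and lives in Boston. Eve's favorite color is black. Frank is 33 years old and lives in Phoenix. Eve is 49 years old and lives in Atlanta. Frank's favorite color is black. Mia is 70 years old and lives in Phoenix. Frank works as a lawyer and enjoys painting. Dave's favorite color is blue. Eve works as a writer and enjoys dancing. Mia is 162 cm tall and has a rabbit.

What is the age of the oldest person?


Oldest: Mia at 70

70


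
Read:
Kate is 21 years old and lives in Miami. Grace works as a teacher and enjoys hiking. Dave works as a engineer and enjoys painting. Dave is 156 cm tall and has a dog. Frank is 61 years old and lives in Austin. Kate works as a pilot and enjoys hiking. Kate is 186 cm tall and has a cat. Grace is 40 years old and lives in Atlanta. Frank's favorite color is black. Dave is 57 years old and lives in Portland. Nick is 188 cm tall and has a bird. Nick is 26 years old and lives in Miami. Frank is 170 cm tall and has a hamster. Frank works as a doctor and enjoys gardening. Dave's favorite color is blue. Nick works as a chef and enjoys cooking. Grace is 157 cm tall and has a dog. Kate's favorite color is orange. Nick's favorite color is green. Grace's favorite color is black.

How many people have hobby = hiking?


Count: 2

2


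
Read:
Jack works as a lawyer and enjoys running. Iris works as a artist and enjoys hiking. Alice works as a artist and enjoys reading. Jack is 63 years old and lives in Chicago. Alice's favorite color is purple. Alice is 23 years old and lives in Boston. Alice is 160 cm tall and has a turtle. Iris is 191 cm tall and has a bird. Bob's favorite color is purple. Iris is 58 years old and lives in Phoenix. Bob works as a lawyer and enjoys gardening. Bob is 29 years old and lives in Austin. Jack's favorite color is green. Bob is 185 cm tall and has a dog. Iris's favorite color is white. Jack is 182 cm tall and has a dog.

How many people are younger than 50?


Filter: 2

2


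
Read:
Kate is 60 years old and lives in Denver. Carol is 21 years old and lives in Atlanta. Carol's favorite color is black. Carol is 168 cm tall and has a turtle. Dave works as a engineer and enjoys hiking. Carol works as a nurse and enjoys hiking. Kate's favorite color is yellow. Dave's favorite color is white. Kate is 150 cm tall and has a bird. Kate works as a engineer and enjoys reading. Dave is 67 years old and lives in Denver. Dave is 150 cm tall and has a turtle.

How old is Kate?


Kate is 60 years old

60


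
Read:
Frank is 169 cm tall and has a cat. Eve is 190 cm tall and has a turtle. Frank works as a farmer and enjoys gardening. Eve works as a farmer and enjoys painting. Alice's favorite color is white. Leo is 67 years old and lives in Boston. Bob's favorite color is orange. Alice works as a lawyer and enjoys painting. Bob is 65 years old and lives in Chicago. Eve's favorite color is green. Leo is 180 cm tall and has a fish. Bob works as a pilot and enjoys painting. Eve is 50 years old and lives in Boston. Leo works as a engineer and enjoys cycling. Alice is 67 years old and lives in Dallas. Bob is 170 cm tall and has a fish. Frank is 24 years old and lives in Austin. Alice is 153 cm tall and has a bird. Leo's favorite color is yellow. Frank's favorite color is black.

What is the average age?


Sum=273, n=5, avg=54.6

54.6


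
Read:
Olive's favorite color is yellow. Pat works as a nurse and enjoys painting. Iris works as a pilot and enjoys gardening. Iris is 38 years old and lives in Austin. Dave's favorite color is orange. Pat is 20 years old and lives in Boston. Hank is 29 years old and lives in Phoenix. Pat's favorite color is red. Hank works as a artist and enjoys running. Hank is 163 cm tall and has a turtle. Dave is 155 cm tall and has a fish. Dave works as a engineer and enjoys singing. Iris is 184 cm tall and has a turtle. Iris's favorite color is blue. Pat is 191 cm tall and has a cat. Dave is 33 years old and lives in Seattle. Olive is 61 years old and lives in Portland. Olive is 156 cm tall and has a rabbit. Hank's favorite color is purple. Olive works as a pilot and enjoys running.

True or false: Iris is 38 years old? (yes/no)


Iris is actually 38. yes

yes


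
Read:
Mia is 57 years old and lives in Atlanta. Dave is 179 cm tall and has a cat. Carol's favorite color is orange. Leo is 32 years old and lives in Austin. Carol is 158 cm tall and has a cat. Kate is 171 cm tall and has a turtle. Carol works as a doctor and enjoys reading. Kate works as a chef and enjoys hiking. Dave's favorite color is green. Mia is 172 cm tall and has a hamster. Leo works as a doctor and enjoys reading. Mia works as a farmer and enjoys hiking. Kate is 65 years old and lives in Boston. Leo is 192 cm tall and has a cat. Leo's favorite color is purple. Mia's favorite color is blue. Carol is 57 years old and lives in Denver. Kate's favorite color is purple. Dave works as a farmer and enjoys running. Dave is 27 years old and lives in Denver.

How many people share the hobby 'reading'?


Count: 2

2


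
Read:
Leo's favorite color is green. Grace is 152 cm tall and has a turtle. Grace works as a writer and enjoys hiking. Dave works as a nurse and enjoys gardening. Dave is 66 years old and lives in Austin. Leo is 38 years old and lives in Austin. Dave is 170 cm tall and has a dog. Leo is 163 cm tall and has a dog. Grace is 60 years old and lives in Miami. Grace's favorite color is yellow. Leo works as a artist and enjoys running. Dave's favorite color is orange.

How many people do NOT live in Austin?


Not in Austin: 1

1


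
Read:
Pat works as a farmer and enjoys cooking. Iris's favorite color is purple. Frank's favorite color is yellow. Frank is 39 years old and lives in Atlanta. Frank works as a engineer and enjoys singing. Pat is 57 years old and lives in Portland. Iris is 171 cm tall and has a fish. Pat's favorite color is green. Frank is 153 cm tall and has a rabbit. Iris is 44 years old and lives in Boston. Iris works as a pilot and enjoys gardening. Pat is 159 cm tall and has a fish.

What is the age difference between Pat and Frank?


|57 - 39| = 18

18


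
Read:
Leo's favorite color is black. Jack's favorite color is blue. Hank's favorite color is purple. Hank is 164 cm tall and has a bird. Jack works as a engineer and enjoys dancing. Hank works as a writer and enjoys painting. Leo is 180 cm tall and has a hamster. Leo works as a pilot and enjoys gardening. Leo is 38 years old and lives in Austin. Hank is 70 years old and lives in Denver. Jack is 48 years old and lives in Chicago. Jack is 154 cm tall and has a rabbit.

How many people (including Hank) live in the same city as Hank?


Hank lives in Denver. Count = 1

1


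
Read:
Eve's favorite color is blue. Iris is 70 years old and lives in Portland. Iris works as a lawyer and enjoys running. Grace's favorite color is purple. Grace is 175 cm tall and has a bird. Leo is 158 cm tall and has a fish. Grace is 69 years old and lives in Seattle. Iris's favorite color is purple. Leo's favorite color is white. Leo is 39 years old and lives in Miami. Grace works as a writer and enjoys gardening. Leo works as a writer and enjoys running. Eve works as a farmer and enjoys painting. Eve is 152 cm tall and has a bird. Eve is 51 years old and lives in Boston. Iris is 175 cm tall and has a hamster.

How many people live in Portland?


Count in Portland: 1

1


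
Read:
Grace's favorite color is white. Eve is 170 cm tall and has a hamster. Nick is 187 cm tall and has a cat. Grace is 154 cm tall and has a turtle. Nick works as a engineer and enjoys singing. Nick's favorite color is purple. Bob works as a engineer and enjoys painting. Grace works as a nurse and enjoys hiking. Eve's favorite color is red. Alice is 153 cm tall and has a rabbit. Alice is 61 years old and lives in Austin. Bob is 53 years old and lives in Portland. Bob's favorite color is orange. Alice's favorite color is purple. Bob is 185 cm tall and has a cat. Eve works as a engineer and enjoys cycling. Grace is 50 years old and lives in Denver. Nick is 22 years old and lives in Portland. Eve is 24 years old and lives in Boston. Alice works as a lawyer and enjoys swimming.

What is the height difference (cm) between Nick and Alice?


|187 - 153| = 34

34


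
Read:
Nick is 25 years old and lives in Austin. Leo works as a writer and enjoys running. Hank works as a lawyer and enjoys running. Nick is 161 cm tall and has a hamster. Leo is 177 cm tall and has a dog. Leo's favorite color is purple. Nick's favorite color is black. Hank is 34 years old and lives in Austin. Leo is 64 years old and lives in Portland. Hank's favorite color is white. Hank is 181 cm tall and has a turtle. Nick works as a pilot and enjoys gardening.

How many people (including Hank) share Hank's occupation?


Hank is a lawyer. Count = 1

1


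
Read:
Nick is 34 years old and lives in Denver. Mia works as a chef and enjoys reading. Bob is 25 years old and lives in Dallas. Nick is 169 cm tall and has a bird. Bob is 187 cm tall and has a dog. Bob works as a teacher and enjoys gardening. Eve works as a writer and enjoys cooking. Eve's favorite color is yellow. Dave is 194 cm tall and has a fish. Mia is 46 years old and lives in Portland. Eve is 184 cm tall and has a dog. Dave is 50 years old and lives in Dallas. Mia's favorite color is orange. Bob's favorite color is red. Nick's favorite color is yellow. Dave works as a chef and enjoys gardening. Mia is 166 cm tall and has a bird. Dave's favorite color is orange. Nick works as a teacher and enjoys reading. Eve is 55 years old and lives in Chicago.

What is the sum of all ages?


50+46+55+34+25 = 210

210


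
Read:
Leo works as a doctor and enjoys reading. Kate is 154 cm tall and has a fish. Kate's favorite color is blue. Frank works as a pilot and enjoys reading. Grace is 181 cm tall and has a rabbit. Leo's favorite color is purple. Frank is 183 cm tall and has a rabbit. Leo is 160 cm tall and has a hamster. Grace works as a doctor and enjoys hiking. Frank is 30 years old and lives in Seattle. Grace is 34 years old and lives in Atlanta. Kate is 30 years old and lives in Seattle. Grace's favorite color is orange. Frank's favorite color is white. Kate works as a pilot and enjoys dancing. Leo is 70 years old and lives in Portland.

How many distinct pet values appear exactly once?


Unique pet values: 2

2


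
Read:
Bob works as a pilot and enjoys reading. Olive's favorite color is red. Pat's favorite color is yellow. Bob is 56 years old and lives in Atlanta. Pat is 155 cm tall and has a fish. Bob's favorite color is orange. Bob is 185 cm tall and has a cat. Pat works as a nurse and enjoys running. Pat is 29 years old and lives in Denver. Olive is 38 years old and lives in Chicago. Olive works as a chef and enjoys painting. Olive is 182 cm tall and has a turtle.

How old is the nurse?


The nurse is Pat, age 29

29


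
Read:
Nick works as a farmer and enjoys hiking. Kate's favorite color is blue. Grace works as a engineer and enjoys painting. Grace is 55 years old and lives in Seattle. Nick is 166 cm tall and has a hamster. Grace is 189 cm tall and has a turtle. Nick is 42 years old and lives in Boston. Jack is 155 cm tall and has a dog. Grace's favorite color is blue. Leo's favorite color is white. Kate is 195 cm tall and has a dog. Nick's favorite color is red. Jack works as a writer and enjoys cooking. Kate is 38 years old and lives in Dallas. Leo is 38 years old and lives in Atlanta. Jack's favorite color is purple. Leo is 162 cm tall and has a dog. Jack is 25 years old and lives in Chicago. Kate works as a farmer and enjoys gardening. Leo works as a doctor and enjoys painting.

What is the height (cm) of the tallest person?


Tallest: Kate at 195 cm

195


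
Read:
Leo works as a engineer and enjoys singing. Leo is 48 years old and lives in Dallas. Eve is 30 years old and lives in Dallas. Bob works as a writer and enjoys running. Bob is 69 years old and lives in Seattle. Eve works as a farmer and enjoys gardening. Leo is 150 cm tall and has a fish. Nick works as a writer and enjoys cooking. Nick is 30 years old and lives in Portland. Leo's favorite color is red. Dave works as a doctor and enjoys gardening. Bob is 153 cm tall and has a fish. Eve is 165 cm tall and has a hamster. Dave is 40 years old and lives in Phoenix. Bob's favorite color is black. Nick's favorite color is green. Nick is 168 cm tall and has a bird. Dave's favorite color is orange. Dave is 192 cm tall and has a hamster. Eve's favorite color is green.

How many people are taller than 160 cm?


Taller than 160: 3

3


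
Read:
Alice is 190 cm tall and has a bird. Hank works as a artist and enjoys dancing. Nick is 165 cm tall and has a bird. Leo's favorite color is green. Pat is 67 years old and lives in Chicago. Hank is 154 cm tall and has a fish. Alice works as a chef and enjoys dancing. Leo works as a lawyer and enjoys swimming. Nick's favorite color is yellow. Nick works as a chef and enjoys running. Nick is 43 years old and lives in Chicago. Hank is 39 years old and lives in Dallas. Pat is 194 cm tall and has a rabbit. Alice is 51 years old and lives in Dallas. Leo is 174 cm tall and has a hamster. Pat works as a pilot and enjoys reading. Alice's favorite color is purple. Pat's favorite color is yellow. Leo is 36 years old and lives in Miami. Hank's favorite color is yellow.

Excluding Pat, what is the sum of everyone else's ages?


Sum (excluding Pat): 169

169


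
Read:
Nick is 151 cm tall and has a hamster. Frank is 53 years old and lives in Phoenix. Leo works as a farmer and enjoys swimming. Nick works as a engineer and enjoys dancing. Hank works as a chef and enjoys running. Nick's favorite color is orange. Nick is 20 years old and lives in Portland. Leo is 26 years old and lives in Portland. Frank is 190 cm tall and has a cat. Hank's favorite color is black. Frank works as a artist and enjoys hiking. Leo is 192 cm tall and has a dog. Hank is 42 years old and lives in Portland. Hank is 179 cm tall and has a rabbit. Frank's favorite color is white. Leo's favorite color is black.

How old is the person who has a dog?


Person with dog is Leo, age 26

26


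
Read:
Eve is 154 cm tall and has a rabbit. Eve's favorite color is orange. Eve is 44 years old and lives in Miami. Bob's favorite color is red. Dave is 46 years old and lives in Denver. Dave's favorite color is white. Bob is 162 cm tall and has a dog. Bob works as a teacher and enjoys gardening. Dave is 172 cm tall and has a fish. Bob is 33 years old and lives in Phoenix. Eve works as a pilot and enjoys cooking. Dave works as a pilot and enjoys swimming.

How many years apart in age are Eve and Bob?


44 vs 33, diff = 11

11


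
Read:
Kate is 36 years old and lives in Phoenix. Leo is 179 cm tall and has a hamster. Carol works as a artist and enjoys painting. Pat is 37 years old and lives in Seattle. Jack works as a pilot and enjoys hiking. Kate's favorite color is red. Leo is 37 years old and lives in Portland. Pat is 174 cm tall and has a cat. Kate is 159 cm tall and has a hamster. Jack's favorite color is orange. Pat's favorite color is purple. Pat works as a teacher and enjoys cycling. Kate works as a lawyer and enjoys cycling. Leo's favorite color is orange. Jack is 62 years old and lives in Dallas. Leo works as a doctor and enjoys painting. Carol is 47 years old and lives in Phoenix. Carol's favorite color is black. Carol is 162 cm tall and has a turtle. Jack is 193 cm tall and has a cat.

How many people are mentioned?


People: Kate, Pat, Jack, Carol, Leo. Count = 5

5


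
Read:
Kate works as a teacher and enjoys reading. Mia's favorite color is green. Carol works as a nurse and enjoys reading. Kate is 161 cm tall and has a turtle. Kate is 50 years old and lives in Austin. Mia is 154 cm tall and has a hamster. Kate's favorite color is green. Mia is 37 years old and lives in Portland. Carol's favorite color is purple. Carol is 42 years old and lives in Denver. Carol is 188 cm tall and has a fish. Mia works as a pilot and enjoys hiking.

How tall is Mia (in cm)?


Mia is 154 cm tall

154


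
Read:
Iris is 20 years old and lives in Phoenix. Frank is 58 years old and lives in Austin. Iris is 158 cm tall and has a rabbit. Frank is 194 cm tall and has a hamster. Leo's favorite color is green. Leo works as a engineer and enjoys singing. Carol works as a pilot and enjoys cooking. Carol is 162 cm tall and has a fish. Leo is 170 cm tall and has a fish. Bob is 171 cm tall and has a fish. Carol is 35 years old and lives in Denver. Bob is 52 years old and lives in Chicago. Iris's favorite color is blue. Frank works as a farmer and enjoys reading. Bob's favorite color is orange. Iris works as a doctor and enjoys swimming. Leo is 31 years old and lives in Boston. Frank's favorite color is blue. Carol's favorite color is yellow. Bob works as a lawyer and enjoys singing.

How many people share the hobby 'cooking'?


Count: 1

1


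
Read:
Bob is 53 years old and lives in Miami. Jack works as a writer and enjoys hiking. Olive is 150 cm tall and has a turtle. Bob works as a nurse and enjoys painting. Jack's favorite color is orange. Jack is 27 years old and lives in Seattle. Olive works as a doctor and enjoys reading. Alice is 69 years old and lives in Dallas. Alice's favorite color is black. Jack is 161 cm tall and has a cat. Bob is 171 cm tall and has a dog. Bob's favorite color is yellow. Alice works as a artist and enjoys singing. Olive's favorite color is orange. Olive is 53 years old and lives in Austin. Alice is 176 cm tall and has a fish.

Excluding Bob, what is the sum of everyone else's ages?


Sum (excluding Bob): 149

149


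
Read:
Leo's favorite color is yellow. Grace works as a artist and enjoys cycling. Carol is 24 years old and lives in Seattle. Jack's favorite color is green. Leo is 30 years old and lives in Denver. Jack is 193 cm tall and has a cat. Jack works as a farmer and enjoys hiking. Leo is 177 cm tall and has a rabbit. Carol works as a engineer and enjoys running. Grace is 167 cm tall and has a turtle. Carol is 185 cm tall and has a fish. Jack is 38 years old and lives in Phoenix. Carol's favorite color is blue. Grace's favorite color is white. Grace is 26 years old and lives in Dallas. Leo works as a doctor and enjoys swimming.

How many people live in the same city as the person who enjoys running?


Person with hobby running is Carol, city Seattle. Count = 1

1


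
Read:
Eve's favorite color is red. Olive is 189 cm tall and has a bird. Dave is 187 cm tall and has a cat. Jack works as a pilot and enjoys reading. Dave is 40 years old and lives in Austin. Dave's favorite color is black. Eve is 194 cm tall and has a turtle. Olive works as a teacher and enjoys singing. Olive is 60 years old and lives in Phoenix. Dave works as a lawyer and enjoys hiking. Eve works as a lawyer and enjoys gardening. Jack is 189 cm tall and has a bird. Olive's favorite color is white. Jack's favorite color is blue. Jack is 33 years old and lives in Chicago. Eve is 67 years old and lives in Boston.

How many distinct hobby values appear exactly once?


Unique hobby values: 4

4


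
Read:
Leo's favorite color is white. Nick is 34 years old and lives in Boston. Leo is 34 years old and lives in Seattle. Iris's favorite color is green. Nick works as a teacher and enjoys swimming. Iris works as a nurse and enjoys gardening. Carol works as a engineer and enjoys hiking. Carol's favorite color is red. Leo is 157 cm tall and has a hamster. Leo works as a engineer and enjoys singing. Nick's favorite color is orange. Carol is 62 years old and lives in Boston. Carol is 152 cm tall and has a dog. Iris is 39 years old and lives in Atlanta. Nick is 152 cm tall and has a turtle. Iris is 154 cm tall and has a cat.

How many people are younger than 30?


Filter: 0

0


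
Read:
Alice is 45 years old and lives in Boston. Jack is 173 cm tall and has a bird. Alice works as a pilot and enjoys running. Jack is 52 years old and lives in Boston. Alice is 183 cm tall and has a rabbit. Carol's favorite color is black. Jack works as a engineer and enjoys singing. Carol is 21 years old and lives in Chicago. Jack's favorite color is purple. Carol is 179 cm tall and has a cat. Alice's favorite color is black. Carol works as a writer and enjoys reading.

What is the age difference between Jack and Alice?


|52 - 45| = 7

7


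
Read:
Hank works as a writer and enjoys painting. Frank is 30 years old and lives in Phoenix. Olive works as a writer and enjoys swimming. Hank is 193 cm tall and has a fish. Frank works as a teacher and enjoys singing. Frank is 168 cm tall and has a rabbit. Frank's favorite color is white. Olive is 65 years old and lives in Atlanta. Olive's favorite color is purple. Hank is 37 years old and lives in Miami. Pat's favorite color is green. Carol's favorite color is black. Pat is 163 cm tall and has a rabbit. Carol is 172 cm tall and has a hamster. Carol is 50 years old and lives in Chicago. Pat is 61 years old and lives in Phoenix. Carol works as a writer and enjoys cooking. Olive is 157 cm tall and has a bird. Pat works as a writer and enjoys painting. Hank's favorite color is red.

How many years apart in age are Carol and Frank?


50 vs 30, diff = 20

20


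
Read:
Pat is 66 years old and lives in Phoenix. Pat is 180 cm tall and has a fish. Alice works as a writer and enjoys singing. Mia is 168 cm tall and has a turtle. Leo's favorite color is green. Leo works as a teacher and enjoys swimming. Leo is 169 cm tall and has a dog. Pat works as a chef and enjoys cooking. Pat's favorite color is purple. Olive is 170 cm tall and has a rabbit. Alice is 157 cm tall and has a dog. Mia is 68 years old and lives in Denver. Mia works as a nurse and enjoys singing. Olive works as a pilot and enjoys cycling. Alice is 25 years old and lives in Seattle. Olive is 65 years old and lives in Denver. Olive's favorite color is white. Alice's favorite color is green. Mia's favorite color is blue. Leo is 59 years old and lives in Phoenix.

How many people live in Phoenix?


Count in Phoenix: 2

2


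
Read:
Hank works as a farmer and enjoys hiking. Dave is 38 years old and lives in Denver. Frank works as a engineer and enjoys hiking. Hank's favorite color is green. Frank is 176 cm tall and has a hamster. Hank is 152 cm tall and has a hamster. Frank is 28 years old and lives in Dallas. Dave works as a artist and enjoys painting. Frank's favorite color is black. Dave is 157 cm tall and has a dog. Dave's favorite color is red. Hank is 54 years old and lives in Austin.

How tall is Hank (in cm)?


Hank is 152 cm tall

152


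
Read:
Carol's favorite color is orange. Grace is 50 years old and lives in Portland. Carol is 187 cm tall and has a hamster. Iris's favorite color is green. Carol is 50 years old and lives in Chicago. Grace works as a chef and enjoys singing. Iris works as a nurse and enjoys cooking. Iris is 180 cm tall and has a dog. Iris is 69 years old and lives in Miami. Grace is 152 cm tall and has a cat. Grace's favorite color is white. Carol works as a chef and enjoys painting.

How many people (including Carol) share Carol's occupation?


Carol is a chef. Count = 2

2


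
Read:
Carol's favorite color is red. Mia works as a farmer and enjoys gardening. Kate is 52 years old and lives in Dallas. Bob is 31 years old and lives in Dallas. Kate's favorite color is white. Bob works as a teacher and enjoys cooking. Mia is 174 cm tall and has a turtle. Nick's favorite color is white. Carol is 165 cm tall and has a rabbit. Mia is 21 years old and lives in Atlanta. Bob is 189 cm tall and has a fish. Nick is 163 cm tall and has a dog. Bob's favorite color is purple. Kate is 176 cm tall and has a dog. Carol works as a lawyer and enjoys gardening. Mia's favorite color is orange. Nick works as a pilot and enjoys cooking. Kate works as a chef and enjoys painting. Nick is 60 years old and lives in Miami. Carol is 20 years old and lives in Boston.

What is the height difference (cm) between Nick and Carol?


|163 - 165| = 2

2
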